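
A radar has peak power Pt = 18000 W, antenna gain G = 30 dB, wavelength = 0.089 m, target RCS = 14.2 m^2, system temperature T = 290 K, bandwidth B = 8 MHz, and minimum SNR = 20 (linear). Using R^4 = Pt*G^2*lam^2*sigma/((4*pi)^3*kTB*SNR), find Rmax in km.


G_lin = 10^(30/10) = 1000.0
R^4 = 18000 * 1000.0^2 * 0.089^2 * 14.2 / ((4*pi)^3 * 1.38e-23 * 290 * 8000000.0 * 20)
R^4 = 1.59336e18 m^4
R_max = (1.59336e18)^(1/4) = 35528.6 m = 35.5 km

35.5 km


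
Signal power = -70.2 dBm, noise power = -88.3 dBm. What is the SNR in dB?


SNR = -70.2 - (-88.3) = 18.1 dB

18.1 dB


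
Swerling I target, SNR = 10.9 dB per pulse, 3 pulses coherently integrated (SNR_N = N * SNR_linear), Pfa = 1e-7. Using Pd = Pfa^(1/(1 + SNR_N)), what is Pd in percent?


SNR_lin = 10^(10.9/10) = 12.30269
SNR_N = 3 * 12.30269 = 36.90807
1/(1 + SNR_N) = 1/37.90807 = 0.0263796
Pd = (1e-7)^0.0263796 = 0.65365
Pd = 65.4%

65.4%


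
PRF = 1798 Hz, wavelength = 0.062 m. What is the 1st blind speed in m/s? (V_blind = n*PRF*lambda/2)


V_blind = 1 * 1798 * 0.062 / 2 = 55.7 m/s

55.7 m/s


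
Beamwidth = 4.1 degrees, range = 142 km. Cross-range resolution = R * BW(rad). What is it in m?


BW_rad = 0.071558499
CR = 142000 * 0.071558499 = 10161.3 m

10161.3 m


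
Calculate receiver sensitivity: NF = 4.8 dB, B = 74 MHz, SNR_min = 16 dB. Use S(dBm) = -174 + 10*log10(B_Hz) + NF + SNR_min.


10*log10(74000000.0) = 78.69
S = -174 + 78.69 + 4.8 + 16 = -74.5 dBm

-74.5 dBm


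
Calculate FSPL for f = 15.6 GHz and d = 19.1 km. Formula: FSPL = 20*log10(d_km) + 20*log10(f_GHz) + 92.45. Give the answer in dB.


20*log10(19.1) = 25.62
20*log10(15.6) = 23.86
FSPL = 141.9 dB

141.9 dB


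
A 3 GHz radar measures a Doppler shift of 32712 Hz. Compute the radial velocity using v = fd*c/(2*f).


v = 32712 * 3e8 / (2 * 3000000000.0) = 1635.6 m/s

1635.6 m/s


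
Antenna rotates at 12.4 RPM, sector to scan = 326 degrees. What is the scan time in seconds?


t = 326 / (12.4 * 360) * 60 = 4.38 s

4.38 s


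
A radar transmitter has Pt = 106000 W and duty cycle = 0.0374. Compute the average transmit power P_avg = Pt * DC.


P_avg = 106000 * 0.0374 = 3964.4 W

3964.4 W


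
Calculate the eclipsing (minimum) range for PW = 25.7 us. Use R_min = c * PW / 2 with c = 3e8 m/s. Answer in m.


R_min = 3e8 * 25.7e-6 / 2 = 3855.0 m

3855.0 m


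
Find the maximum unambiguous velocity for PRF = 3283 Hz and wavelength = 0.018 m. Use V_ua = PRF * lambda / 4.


V_ua = 3283 * 0.018 / 4 = 14.8 m/s

14.8 m/s


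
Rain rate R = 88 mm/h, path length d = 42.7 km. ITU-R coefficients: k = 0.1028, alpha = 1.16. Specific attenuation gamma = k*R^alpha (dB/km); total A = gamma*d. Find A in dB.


gamma = 0.1028 * 88^1.16 = 18.517955 dB/km
A = 18.517955 * 42.7 = 790.72 dB

790.72 dB


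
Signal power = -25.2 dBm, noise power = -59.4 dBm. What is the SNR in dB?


SNR = -25.2 - (-59.4) = 34.2 dB

34.2 dB


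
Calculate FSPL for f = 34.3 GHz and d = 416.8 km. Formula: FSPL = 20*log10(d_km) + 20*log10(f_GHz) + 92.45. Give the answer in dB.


20*log10(416.8) = 52.4
20*log10(34.3) = 30.71
FSPL = 175.6 dB

175.6 dB


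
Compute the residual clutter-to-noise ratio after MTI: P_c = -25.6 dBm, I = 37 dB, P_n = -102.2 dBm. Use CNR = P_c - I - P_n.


CNR = -25.6 - 37 - (-102.2) = 39.6 dB

39.6 dB


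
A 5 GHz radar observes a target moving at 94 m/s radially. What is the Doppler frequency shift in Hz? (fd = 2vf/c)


fd = 2 * 94 * 5000000000.0 / 3e8 = 3133.3 Hz

3133.3 Hz


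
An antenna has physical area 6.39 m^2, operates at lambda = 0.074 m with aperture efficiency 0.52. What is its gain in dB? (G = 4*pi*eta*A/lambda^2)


G_linear = 4*pi*0.52*6.39/0.074^2 = 7625.19
G_dB = 10*log10(7625.19) = 38.8 dB

38.8 dB


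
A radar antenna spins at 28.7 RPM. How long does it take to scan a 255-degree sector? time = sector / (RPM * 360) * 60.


t = 255 / (28.7 * 360) * 60 = 1.48 s

1.48 s


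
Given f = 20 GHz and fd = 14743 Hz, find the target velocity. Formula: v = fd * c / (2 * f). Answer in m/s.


v = 14743 * 3e8 / (2 * 20000000000.0) = 110.6 m/s

110.6 m/s


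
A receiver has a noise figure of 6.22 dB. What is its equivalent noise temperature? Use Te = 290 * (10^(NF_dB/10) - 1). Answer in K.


NF_lin = 10^(6.22/10) = 4.187936
Te = 290 * (4.187936 - 1) = 924.5 K

924.5 K


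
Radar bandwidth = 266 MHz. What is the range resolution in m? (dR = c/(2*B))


dR = 3e8 / (2 * 266000000.0) = 0.56 m

0.56 m


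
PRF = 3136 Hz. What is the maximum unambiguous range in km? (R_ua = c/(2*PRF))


R_ua = 3e8 / (2 * 3136) = 47831.6 m = 47.8 km

47.8 km


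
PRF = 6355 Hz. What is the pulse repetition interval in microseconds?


PRI = 1/6355 = 0.0001573564 s = 157.4 us

157.4 us


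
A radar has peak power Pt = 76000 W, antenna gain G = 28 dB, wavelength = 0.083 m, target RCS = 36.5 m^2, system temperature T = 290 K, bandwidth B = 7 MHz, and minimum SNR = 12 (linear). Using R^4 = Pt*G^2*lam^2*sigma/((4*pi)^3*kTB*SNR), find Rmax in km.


G_lin = 10^(28/10) = 630.957344
R^4 = 76000 * 630.957344^2 * 0.083^2 * 36.5 / ((4*pi)^3 * 1.38e-23 * 290 * 7000000.0 * 12)
R^4 = 1.14045e19 m^4
R_max = (1.14045e19)^(1/4) = 58112.4 m = 58.1 km

58.1 km


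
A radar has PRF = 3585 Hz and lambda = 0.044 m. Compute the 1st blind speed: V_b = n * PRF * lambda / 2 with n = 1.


V_blind = 1 * 3585 * 0.044 / 2 = 78.9 m/s

78.9 m/s


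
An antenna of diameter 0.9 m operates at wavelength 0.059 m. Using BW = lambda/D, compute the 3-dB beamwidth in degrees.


BW_rad = 0.059 / 0.9 = 0.065556
BW_deg = 3.76 degrees

3.76 degrees


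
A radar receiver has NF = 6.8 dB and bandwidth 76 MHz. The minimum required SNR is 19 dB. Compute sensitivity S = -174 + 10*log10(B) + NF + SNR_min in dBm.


10*log10(76000000.0) = 78.81
S = -174 + 78.81 + 6.8 + 19 = -69.4 dBm

-69.4 dBm


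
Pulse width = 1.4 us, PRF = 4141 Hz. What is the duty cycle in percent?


DC = 1.4e-6 * 4141 * 100 = 0.58%

0.58%


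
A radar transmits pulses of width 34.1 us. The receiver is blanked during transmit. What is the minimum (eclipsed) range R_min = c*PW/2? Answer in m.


R_min = 3e8 * 34.1e-6 / 2 = 5115.0 m

5115.0 m


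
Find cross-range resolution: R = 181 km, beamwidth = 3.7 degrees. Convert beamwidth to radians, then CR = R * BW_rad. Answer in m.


BW_rad = 0.064577182
CR = 181000 * 0.064577182 = 11688.5 m

11688.5 m


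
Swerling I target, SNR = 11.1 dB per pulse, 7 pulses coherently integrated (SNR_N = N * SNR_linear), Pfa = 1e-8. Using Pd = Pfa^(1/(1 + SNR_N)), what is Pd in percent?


SNR_lin = 10^(11.1/10) = 12.8825
SNR_N = 7 * 12.8825 = 90.1775
1/(1 + SNR_N) = 1/91.1775 = 0.0109676
Pd = (1e-8)^0.0109676 = 0.81707
Pd = 81.7%

81.7%


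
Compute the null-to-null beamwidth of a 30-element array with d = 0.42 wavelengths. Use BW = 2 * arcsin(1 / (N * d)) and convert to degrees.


1/(N*d) = 1/(30*0.42) = 0.079365
BW = 2*arcsin(0.079365) = 9.1 degrees

9.1 degrees


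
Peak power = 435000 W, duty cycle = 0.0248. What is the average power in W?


P_avg = 435000 * 0.0248 = 10788.0 W

10788.0 W


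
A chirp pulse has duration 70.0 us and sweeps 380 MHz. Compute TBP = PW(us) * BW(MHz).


TBP = 70.0 * 380 = 26600.0

26600.0


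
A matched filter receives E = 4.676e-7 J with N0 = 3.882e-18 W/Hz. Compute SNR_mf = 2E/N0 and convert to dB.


SNR_lin = 2 * 4.676e-7 / 3.882e-18 = 2.409e11
SNR_dB = 10*log10(2.409e11) = 113.8 dB

113.8 dB


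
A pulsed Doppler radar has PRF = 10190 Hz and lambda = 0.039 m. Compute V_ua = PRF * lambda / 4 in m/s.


V_ua = 10190 * 0.039 / 4 = 99.4 m/s

99.4 m/s


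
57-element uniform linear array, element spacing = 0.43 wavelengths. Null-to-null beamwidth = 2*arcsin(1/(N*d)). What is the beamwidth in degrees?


1/(N*d) = 1/(57*0.43) = 0.0408
BW = 2*arcsin(0.0408) = 4.7 degrees

4.7 degrees


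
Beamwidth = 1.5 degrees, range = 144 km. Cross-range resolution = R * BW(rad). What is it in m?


BW_rad = 0.026179939
CR = 144000 * 0.026179939 = 3769.9 m

3769.9 m


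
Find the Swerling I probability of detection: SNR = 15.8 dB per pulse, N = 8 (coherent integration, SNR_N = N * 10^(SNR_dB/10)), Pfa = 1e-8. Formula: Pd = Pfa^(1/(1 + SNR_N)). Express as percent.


SNR_lin = 10^(15.8/10) = 38.01894
SNR_N = 8 * 38.01894 = 304.15152
1/(1 + SNR_N) = 1/305.15152 = 0.0032771
Pd = (1e-8)^0.0032771 = 0.94142
Pd = 94.1%

94.1%


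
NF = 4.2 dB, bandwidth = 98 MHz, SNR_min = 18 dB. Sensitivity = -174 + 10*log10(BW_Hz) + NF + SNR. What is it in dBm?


10*log10(98000000.0) = 79.91
S = -174 + 79.91 + 4.2 + 18 = -71.9 dBm

-71.9 dBm


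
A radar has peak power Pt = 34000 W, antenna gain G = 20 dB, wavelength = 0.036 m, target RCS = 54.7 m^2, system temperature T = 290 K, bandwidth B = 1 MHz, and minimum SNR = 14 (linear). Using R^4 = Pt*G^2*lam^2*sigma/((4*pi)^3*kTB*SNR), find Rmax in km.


G_lin = 10^(20/10) = 100.0
R^4 = 34000 * 100.0^2 * 0.036^2 * 54.7 / ((4*pi)^3 * 1.38e-23 * 290 * 1000000.0 * 14)
R^4 = 2.16789e17 m^4
R_max = (2.16789e17)^(1/4) = 21577.9 m = 21.6 km

21.6 km


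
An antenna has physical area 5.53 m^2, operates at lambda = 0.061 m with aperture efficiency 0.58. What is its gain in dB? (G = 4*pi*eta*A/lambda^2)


G_linear = 4*pi*0.58*5.53/0.061^2 = 10831.87
G_dB = 10*log10(10831.87) = 40.3 dB

40.3 dB


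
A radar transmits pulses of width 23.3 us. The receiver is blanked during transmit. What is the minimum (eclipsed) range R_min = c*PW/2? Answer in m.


R_min = 3e8 * 23.3e-6 / 2 = 3495.0 m

3495.0 m


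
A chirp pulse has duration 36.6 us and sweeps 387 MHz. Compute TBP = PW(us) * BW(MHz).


TBP = 36.6 * 387 = 14164.2

14164.2


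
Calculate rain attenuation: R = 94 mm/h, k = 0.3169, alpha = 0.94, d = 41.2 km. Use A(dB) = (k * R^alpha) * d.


gamma = 0.3169 * 94^0.94 = 22.681012 dB/km
A = 22.681012 * 41.2 = 934.46 dB

934.46 dB


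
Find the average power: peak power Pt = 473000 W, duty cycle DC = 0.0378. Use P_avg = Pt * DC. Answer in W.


P_avg = 473000 * 0.0378 = 17879.4 W

17879.4 W


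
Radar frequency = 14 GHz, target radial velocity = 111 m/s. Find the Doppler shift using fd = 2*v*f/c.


fd = 2 * 111 * 14000000000.0 / 3e8 = 10360.0 Hz

10360.0 Hz


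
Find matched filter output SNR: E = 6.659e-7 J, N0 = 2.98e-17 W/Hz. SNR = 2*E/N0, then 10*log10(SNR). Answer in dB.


SNR_lin = 2 * 6.659e-7 / 2.98e-17 = 4.469e10
SNR_dB = 10*log10(4.469e10) = 106.5 dB

106.5 dB


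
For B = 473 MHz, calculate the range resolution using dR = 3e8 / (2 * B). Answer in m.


dR = 3e8 / (2 * 473000000.0) = 0.32 m

0.32 m


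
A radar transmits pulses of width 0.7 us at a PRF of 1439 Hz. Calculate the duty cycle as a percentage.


DC = 0.7e-6 * 1439 * 100 = 0.1%

0.1%


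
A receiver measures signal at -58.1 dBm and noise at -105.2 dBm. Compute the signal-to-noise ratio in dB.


SNR = -58.1 - (-105.2) = 47.1 dB

47.1 dB


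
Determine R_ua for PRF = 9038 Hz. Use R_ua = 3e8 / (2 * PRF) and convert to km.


R_ua = 3e8 / (2 * 9038) = 16596.6 m = 16.6 km

16.6 km


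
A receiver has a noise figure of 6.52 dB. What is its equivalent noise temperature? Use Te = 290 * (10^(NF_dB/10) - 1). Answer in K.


NF_lin = 10^(6.52/10) = 4.487454
Te = 290 * (4.487454 - 1) = 1011.4 K

1011.4 K


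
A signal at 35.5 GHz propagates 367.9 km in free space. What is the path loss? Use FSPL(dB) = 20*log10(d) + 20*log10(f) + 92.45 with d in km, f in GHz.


20*log10(367.9) = 51.31
20*log10(35.5) = 31.0
FSPL = 174.8 dB

174.8 dB


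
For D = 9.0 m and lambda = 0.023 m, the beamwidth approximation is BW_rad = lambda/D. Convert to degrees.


BW_rad = 0.023 / 9.0 = 0.002556
BW_deg = 0.15 degrees

0.15 degrees


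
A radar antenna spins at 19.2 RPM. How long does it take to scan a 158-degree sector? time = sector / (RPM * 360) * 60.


t = 158 / (19.2 * 360) * 60 = 1.37 s

1.37 s


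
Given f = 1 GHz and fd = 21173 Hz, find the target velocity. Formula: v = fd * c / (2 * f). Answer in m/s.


v = 21173 * 3e8 / (2 * 1000000000.0) = 3176.0 m/s

3176.0 m/s


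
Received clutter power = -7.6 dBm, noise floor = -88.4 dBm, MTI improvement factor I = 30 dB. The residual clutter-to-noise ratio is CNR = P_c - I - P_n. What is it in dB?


CNR = -7.6 - 30 - (-88.4) = 50.8 dB

50.8 dB


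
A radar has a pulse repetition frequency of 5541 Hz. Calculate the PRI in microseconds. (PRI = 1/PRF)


PRI = 1/5541 = 0.0001804728 s = 180.5 us

180.5 us


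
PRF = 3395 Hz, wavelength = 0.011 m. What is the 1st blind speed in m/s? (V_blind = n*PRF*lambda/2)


V_blind = 1 * 3395 * 0.011 / 2 = 18.7 m/s

18.7 m/s


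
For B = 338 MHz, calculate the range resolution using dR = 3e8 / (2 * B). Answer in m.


dR = 3e8 / (2 * 338000000.0) = 0.44 m

0.44 m


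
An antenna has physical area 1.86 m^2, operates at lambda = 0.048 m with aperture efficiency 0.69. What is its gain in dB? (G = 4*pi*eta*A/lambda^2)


G_linear = 4*pi*0.69*1.86/0.048^2 = 6999.86
G_dB = 10*log10(6999.86) = 38.5 dB

38.5 dB


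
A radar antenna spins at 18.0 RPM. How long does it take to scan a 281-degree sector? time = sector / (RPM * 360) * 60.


t = 281 / (18.0 * 360) * 60 = 2.6 s

2.6 s


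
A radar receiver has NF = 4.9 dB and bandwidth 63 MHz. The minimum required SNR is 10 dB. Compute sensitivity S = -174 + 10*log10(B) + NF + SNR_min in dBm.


10*log10(63000000.0) = 77.99
S = -174 + 77.99 + 4.9 + 10 = -81.1 dBm

-81.1 dBm


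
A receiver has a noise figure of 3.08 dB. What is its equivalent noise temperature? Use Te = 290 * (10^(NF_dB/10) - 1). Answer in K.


NF_lin = 10^(3.08/10) = 2.032357
Te = 290 * (2.032357 - 1) = 299.4 K

299.4 K


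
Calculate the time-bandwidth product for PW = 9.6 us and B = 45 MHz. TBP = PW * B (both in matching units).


TBP = 9.6 * 45 = 432.0

432.0


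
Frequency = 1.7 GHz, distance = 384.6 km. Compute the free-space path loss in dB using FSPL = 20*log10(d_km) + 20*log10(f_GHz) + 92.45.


20*log10(384.6) = 51.7
20*log10(1.7) = 4.61
FSPL = 148.8 dB

148.8 dB


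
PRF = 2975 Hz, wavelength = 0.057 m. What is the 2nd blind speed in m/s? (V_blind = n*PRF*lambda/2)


V_blind = 2 * 2975 * 0.057 / 2 = 169.6 m/s

169.6 m/s


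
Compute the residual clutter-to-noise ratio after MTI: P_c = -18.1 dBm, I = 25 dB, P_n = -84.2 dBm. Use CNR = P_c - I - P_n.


CNR = -18.1 - 25 - (-84.2) = 41.1 dB

41.1 dB


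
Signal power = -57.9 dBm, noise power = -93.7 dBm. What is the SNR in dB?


SNR = -57.9 - (-93.7) = 35.8 dB

35.8 dB


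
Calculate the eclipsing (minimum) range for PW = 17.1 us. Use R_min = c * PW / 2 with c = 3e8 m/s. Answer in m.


R_min = 3e8 * 17.1e-6 / 2 = 2565.0 m

2565.0 m


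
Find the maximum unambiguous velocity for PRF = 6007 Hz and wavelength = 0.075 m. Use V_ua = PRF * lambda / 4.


V_ua = 6007 * 0.075 / 4 = 112.6 m/s

112.6 m/s


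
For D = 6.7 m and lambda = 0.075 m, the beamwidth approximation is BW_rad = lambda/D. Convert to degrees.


BW_rad = 0.075 / 6.7 = 0.011194
BW_deg = 0.64 degrees

0.64 degrees


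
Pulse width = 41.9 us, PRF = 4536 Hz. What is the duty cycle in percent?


DC = 41.9e-6 * 4536 * 100 = 19.01%

19.01%


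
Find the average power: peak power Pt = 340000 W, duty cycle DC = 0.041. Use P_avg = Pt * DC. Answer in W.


P_avg = 340000 * 0.041 = 13940.0 W

13940.0 W


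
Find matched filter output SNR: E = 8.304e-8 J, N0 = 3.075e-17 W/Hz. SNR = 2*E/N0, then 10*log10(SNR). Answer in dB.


SNR_lin = 2 * 8.304e-8 / 3.075e-17 = 5.401e9
SNR_dB = 10*log10(5.401e9) = 97.3 dB

97.3 dB


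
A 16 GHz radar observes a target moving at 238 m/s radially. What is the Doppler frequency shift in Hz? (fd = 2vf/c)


fd = 2 * 238 * 16000000000.0 / 3e8 = 25386.7 Hz

25386.7 Hz


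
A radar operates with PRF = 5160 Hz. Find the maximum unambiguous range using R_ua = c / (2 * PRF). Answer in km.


R_ua = 3e8 / (2 * 5160) = 29069.8 m = 29.1 km

29.1 km


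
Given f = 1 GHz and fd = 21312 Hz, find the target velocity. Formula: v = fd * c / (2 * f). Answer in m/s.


v = 21312 * 3e8 / (2 * 1000000000.0) = 3196.8 m/s

3196.8 m/s


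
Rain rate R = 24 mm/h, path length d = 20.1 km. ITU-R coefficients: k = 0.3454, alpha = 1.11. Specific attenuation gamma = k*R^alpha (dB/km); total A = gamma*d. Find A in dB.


gamma = 0.3454 * 24^1.11 = 11.758632 dB/km
A = 11.758632 * 20.1 = 236.35 dB

236.35 dB


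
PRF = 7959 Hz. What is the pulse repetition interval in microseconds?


PRI = 1/7959 = 0.0001256439 s = 125.6 us

125.6 us


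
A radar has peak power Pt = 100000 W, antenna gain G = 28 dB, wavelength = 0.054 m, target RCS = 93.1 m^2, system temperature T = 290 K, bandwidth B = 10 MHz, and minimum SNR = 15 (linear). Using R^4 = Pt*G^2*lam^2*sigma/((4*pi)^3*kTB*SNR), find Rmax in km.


G_lin = 10^(28/10) = 630.957344
R^4 = 100000 * 630.957344^2 * 0.054^2 * 93.1 / ((4*pi)^3 * 1.38e-23 * 290 * 10000000.0 * 15)
R^4 = 9.07276e18 m^4
R_max = (9.07276e18)^(1/4) = 54882.6 m = 54.9 km

54.9 km


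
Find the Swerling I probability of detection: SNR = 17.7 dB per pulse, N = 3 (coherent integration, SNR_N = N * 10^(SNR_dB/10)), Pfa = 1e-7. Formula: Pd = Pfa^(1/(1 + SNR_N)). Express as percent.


SNR_lin = 10^(17.7/10) = 58.88437
SNR_N = 3 * 58.88437 = 176.65311
1/(1 + SNR_N) = 1/177.65311 = 0.0056289
Pd = (1e-7)^0.0056289 = 0.91327
Pd = 91.3%

91.3%


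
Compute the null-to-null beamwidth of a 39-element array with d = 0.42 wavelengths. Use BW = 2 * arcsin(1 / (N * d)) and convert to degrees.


1/(N*d) = 1/(39*0.42) = 0.06105
BW = 2*arcsin(0.06105) = 7.0 degrees

7.0 degrees


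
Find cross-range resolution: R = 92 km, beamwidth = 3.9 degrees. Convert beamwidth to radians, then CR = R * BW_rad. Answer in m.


BW_rad = 0.068067841
CR = 92000 * 0.068067841 = 6262.2 m

6262.2 m


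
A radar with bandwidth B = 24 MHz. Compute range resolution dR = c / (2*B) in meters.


dR = 3e8 / (2 * 24000000.0) = 6.25 m

6.25 m


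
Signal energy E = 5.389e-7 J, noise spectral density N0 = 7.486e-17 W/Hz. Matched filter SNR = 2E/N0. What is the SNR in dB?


SNR_lin = 2 * 5.389e-7 / 7.486e-17 = 1.44e10
SNR_dB = 10*log10(1.44e10) = 101.6 dB

101.6 dB


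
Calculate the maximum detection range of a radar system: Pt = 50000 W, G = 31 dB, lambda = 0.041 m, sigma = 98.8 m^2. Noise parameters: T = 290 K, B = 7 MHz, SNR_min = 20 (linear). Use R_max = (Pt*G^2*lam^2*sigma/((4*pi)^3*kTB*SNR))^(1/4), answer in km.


G_lin = 10^(31/10) = 1258.925412
R^4 = 50000 * 1258.925412^2 * 0.041^2 * 98.8 / ((4*pi)^3 * 1.38e-23 * 290 * 7000000.0 * 20)
R^4 = 1.18375e19 m^4
R_max = (1.18375e19)^(1/4) = 58656.3 m = 58.7 km

58.7 km


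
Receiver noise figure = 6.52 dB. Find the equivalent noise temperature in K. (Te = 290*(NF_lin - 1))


NF_lin = 10^(6.52/10) = 4.487454
Te = 290 * (4.487454 - 1) = 1011.4 K

1011.4 K


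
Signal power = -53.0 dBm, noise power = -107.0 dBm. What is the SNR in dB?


SNR = -53.0 - (-107.0) = 54.0 dB

54.0 dB


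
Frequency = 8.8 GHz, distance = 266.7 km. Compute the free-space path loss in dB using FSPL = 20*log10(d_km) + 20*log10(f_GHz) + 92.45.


20*log10(266.7) = 48.52
20*log10(8.8) = 18.89
FSPL = 159.9 dB

159.9 dB


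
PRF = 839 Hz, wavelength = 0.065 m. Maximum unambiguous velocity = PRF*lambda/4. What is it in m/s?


V_ua = 839 * 0.065 / 4 = 13.6 m/s

13.6 m/s


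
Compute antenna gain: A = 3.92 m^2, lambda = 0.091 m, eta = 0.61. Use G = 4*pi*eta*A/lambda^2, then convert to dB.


G_linear = 4*pi*0.61*3.92/0.091^2 = 3628.63
G_dB = 10*log10(3628.63) = 35.6 dB

35.6 dB


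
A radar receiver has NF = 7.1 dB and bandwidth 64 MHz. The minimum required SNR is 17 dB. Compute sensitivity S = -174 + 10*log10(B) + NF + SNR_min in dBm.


10*log10(64000000.0) = 78.06
S = -174 + 78.06 + 7.1 + 17 = -71.8 dBm

-71.8 dBm


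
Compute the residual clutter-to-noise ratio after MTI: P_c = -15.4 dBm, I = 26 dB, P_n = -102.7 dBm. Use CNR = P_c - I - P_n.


CNR = -15.4 - 26 - (-102.7) = 61.3 dB

61.3 dB


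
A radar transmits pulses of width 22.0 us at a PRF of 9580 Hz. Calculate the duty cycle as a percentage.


DC = 22.0e-6 * 9580 * 100 = 21.08%

21.08%


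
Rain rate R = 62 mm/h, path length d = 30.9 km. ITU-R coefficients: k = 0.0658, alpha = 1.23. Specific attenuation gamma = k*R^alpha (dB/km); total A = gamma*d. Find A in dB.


gamma = 0.0658 * 62^1.23 = 10.540657 dB/km
A = 10.540657 * 30.9 = 325.71 dB

325.71 dB


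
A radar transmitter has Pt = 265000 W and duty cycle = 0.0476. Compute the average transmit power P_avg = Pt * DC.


P_avg = 265000 * 0.0476 = 12614.0 W

12614.0 W


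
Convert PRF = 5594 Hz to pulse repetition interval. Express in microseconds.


PRI = 1/5594 = 0.000178763 s = 178.8 us

178.8 us


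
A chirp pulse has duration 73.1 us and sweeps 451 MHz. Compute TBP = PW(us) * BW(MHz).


TBP = 73.1 * 451 = 32968.1

32968.1


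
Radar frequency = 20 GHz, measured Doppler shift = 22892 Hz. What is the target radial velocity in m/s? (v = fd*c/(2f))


v = 22892 * 3e8 / (2 * 20000000000.0) = 171.7 m/s

171.7 m/s


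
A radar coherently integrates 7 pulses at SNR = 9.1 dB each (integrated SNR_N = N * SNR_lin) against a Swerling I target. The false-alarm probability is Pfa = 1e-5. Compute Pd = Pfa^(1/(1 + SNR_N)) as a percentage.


SNR_lin = 10^(9.1/10) = 8.12831
SNR_N = 7 * 8.12831 = 56.89817
1/(1 + SNR_N) = 1/57.89817 = 0.0172717
Pd = (1e-5)^0.0172717 = 0.81967
Pd = 82.0%

82.0%


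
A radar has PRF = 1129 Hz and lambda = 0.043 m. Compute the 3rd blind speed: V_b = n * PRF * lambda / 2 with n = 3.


V_blind = 3 * 1129 * 0.043 / 2 = 72.8 m/s

72.8 m/s


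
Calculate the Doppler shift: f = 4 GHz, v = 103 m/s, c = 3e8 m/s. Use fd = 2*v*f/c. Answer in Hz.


fd = 2 * 103 * 4000000000.0 / 3e8 = 2746.7 Hz

2746.7 Hz


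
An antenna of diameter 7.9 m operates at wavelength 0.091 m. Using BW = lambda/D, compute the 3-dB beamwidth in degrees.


BW_rad = 0.091 / 7.9 = 0.011519
BW_deg = 0.66 degrees

0.66 degrees


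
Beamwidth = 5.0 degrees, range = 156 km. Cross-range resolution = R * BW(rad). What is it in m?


BW_rad = 0.087266463
CR = 156000 * 0.087266463 = 13613.6 m

13613.6 m


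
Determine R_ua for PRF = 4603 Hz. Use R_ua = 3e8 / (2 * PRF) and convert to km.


R_ua = 3e8 / (2 * 4603) = 32587.4 m = 32.6 km

32.6 km


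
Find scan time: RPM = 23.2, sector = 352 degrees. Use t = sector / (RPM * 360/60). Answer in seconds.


t = 352 / (23.2 * 360) * 60 = 2.53 s

2.53 s


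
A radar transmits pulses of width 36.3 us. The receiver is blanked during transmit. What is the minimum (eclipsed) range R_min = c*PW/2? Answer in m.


R_min = 3e8 * 36.3e-6 / 2 = 5445.0 m

5445.0 m


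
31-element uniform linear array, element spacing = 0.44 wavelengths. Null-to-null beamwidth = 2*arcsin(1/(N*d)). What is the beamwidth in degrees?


1/(N*d) = 1/(31*0.44) = 0.073314
BW = 2*arcsin(0.073314) = 8.4 degrees

8.4 degrees


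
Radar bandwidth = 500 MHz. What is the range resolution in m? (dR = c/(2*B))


dR = 3e8 / (2 * 500000000.0) = 0.3 m

0.3 m


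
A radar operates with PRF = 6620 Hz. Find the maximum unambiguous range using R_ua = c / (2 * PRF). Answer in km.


R_ua = 3e8 / (2 * 6620) = 22658.6 m = 22.7 km

22.7 km


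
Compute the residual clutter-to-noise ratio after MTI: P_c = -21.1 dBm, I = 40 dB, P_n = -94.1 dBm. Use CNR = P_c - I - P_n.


CNR = -21.1 - 40 - (-94.1) = 33.0 dB

33.0 dB


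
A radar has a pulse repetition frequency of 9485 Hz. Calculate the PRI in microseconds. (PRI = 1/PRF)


PRI = 1/9485 = 0.0001054296 s = 105.4 us

105.4 us


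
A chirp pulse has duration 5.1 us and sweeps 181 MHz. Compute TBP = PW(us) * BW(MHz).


TBP = 5.1 * 181 = 923.1

923.1


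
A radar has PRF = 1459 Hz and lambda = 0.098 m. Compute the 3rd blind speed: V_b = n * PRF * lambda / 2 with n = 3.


V_blind = 3 * 1459 * 0.098 / 2 = 214.5 m/s

214.5 m/s


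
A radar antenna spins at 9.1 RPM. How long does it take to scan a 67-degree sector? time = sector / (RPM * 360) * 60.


t = 67 / (9.1 * 360) * 60 = 1.23 s

1.23 s


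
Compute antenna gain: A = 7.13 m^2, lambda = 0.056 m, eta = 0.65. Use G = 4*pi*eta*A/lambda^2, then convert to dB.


G_linear = 4*pi*0.65*7.13/0.056^2 = 18571.06
G_dB = 10*log10(18571.06) = 42.7 dB

42.7 dB


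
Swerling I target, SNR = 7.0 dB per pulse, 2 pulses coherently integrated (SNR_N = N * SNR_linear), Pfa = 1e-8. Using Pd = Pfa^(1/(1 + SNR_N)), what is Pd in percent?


SNR_lin = 10^(7.0/10) = 5.01187
SNR_N = 2 * 5.01187 = 10.02374
1/(1 + SNR_N) = 1/11.02374 = 0.0907133
Pd = (1e-8)^0.0907133 = 0.18806
Pd = 18.8%

18.8%


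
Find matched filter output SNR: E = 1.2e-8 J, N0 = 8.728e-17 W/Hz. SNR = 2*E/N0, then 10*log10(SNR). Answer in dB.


SNR_lin = 2 * 1.2e-8 / 8.728e-17 = 2.75e8
SNR_dB = 10*log10(2.75e8) = 84.4 dB

84.4 dB


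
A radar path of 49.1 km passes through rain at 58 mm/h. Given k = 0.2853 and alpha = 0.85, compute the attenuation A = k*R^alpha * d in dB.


gamma = 0.2853 * 58^0.85 = 8.999442 dB/km
A = 8.999442 * 49.1 = 441.87 dB

441.87 dB


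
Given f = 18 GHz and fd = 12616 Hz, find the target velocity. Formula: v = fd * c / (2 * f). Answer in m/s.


v = 12616 * 3e8 / (2 * 18000000000.0) = 105.1 m/s

105.1 m/s


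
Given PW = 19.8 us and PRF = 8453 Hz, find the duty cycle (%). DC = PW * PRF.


DC = 19.8e-6 * 8453 * 100 = 16.74%

16.74%


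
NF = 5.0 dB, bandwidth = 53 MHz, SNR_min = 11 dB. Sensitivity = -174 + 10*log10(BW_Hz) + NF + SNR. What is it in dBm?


10*log10(53000000.0) = 77.24
S = -174 + 77.24 + 5.0 + 11 = -80.8 dBm

-80.8 dBm


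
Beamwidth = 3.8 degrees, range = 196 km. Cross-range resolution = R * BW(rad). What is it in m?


BW_rad = 0.066322512
CR = 196000 * 0.066322512 = 12999.2 m

12999.2 m


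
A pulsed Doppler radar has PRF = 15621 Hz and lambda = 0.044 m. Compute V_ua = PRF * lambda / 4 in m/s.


V_ua = 15621 * 0.044 / 4 = 171.8 m/s

171.8 m/s


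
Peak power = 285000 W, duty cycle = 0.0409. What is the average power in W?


P_avg = 285000 * 0.0409 = 11656.5 W

11656.5 W


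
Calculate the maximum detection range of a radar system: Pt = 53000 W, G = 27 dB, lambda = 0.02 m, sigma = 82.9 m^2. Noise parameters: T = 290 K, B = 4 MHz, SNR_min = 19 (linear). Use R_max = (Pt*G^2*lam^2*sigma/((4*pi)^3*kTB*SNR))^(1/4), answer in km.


G_lin = 10^(27/10) = 501.187234
R^4 = 53000 * 501.187234^2 * 0.02^2 * 82.9 / ((4*pi)^3 * 1.38e-23 * 290 * 4000000.0 * 19)
R^4 = 7.31426e17 m^4
R_max = (7.31426e17)^(1/4) = 29244.4 m = 29.2 km

29.2 km


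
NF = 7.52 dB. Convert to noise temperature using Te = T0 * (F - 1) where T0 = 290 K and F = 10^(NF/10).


NF_lin = 10^(7.52/10) = 5.64937
Te = 290 * (5.64937 - 1) = 1348.3 K

1348.3 K


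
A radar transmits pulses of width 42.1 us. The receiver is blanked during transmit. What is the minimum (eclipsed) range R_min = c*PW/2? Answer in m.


R_min = 3e8 * 42.1e-6 / 2 = 6315.0 m

6315.0 m


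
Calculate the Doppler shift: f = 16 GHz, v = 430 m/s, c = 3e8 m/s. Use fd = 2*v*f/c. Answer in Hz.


fd = 2 * 430 * 16000000000.0 / 3e8 = 45866.7 Hz

45866.7 Hz


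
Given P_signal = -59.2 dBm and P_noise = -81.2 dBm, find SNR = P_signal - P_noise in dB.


SNR = -59.2 - (-81.2) = 22.0 dB

22.0 dB


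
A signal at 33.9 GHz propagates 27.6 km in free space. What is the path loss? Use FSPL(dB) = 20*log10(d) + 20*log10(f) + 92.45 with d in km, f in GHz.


20*log10(27.6) = 28.82
20*log10(33.9) = 30.6
FSPL = 151.9 dB

151.9 dB


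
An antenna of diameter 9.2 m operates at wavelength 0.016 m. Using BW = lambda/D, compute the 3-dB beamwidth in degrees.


BW_rad = 0.016 / 9.2 = 0.001739
BW_deg = 0.1 degrees

0.1 degrees


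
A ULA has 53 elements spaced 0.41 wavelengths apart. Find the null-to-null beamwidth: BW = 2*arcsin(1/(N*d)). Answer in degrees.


1/(N*d) = 1/(53*0.41) = 0.046019
BW = 2*arcsin(0.046019) = 5.3 degrees

5.3 degrees


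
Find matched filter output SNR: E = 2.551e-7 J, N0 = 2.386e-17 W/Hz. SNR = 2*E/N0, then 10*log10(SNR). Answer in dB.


SNR_lin = 2 * 2.551e-7 / 2.386e-17 = 2.138e10
SNR_dB = 10*log10(2.138e10) = 103.3 dB

103.3 dB


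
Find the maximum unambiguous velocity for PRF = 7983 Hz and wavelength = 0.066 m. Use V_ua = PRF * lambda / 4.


V_ua = 7983 * 0.066 / 4 = 131.7 m/s

131.7 m/s


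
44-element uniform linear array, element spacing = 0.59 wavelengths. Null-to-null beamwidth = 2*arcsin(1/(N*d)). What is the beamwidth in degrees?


1/(N*d) = 1/(44*0.59) = 0.038521
BW = 2*arcsin(0.038521) = 4.4 degrees

4.4 degrees


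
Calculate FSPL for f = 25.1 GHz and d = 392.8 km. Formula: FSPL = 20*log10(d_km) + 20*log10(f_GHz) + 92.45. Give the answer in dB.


20*log10(392.8) = 51.88
20*log10(25.1) = 27.99
FSPL = 172.3 dB

172.3 dB


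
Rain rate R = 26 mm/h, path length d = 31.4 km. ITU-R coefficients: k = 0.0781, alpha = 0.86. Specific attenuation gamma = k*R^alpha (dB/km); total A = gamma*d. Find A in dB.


gamma = 0.0781 * 26^0.86 = 1.286851 dB/km
A = 1.286851 * 31.4 = 40.41 dB

40.41 dB


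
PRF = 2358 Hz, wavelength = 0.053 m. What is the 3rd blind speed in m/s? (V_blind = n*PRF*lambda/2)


V_blind = 3 * 2358 * 0.053 / 2 = 187.5 m/s

187.5 m/s


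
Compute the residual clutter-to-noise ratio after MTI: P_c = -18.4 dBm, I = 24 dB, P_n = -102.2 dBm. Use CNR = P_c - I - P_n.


CNR = -18.4 - 24 - (-102.2) = 59.8 dB

59.8 dB


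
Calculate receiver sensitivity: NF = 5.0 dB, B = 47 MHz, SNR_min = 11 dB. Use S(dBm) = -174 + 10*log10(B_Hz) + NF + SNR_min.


10*log10(47000000.0) = 76.72
S = -174 + 76.72 + 5.0 + 11 = -81.3 dBm

-81.3 dBm


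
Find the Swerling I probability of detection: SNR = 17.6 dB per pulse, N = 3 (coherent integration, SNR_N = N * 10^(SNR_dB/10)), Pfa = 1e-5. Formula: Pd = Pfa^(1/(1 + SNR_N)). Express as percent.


SNR_lin = 10^(17.6/10) = 57.54399
SNR_N = 3 * 57.54399 = 172.63197
1/(1 + SNR_N) = 1/173.63197 = 0.0057593
Pd = (1e-5)^0.0057593 = 0.93584
Pd = 93.6%

93.6%


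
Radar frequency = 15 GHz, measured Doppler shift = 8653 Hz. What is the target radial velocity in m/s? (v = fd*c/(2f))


v = 8653 * 3e8 / (2 * 15000000000.0) = 86.5 m/s

86.5 m/s


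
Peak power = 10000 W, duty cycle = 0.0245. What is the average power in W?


P_avg = 10000 * 0.0245 = 245.0 W

245.0 W


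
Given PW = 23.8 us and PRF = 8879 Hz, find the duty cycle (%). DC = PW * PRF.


DC = 23.8e-6 * 8879 * 100 = 21.13%

21.13%


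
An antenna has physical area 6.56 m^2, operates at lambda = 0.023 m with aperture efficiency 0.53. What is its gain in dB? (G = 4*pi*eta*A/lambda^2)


G_linear = 4*pi*0.53*6.56/0.023^2 = 82591.22
G_dB = 10*log10(82591.22) = 49.2 dB

49.2 dB


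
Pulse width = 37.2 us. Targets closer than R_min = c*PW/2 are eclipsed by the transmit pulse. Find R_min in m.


R_min = 3e8 * 37.2e-6 / 2 = 5580.0 m

5580.0 m


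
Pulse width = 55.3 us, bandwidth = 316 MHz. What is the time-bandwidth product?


TBP = 55.3 * 316 = 17474.8

17474.8


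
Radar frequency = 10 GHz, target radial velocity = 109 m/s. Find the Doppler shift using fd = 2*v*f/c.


fd = 2 * 109 * 10000000000.0 / 3e8 = 7266.7 Hz

7266.7 Hz


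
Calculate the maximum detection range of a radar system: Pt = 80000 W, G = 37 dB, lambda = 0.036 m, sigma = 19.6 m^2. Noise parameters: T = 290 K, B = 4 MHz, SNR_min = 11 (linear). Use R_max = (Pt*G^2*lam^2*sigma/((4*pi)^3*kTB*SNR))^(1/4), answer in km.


G_lin = 10^(37/10) = 5011.872336
R^4 = 80000 * 5011.872336^2 * 0.036^2 * 19.6 / ((4*pi)^3 * 1.38e-23 * 290 * 4000000.0 * 11)
R^4 = 1.4608e20 m^4
R_max = (1.4608e20)^(1/4) = 109938.0 m = 109.9 km

109.9 km


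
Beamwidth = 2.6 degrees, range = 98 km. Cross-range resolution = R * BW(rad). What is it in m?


BW_rad = 0.045378561
CR = 98000 * 0.045378561 = 4447.1 m

4447.1 m


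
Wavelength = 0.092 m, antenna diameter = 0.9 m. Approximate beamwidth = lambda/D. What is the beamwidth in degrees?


BW_rad = 0.092 / 0.9 = 0.102222
BW_deg = 5.86 degrees

5.86 degrees


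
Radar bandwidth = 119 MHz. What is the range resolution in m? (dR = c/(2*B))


dR = 3e8 / (2 * 119000000.0) = 1.26 m

1.26 m


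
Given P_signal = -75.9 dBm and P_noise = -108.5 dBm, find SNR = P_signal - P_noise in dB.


SNR = -75.9 - (-108.5) = 32.6 dB

32.6 dB


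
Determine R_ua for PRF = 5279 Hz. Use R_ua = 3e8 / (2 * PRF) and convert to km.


R_ua = 3e8 / (2 * 5279) = 28414.5 m = 28.4 km

28.4 km


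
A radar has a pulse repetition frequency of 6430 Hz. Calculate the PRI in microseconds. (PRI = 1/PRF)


PRI = 1/6430 = 0.000155521 s = 155.5 us

155.5 us


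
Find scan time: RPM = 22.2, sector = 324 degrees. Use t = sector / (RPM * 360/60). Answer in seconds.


t = 324 / (22.2 * 360) * 60 = 2.43 s

2.43 s


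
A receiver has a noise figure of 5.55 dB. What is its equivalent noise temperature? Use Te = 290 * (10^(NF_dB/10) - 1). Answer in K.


NF_lin = 10^(5.55/10) = 3.589219
Te = 290 * (3.589219 - 1) = 750.9 K

750.9 K


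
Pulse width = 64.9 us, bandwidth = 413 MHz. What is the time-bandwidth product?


TBP = 64.9 * 413 = 26803.7

26803.7


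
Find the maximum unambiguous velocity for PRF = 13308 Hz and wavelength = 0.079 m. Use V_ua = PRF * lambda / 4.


V_ua = 13308 * 0.079 / 4 = 262.8 m/s

262.8 m/s


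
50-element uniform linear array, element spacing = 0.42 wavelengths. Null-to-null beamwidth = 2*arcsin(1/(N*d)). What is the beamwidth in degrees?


1/(N*d) = 1/(50*0.42) = 0.047619
BW = 2*arcsin(0.047619) = 5.5 degrees

5.5 degrees


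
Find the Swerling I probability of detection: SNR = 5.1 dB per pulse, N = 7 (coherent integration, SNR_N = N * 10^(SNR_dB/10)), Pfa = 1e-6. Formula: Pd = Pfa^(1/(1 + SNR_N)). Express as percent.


SNR_lin = 10^(5.1/10) = 3.23594
SNR_N = 7 * 3.23594 = 22.65158
1/(1 + SNR_N) = 1/23.65158 = 0.0422805
Pd = (1e-6)^0.0422805 = 0.55759
Pd = 55.8%

55.8%


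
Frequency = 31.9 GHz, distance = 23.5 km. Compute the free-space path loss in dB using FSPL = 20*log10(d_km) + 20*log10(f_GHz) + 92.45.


20*log10(23.5) = 27.42
20*log10(31.9) = 30.08
FSPL = 149.9 dB

149.9 dB


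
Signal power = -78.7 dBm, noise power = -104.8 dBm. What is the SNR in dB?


SNR = -78.7 - (-104.8) = 26.1 dB

26.1 dB


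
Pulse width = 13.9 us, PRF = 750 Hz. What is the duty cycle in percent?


DC = 13.9e-6 * 750 * 100 = 1.04%

1.04%


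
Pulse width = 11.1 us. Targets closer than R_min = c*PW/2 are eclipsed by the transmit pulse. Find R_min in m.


R_min = 3e8 * 11.1e-6 / 2 = 1665.0 m

1665.0 m


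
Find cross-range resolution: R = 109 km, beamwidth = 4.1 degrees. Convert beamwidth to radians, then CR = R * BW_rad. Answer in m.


BW_rad = 0.071558499
CR = 109000 * 0.071558499 = 7799.9 m

7799.9 m


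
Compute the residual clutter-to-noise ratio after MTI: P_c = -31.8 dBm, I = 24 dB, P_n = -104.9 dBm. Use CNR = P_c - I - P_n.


CNR = -31.8 - 24 - (-104.9) = 49.1 dB

49.1 dB


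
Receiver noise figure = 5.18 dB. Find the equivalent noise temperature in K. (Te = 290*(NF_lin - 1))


NF_lin = 10^(5.18/10) = 3.296097
Te = 290 * (3.296097 - 1) = 665.9 K

665.9 K


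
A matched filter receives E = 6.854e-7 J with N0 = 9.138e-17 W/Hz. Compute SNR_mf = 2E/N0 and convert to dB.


SNR_lin = 2 * 6.854e-7 / 9.138e-17 = 1.5e10
SNR_dB = 10*log10(1.5e10) = 101.8 dB

101.8 dB


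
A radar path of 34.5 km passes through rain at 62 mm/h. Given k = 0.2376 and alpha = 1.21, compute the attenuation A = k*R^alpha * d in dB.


gamma = 0.2376 * 62^1.21 = 35.046155 dB/km
A = 35.046155 * 34.5 = 1209.09 dB

1209.09 dB


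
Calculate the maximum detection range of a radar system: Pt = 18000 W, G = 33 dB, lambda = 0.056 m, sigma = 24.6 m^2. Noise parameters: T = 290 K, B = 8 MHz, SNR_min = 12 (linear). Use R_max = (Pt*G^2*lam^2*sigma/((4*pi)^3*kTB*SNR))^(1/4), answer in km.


G_lin = 10^(33/10) = 1995.262315
R^4 = 18000 * 1995.262315^2 * 0.056^2 * 24.6 / ((4*pi)^3 * 1.38e-23 * 290 * 8000000.0 * 12)
R^4 = 7.25113e18 m^4
R_max = (7.25113e18)^(1/4) = 51892.1 m = 51.9 km

51.9 km


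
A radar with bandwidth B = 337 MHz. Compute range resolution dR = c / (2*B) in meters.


dR = 3e8 / (2 * 337000000.0) = 0.45 m

0.45 m


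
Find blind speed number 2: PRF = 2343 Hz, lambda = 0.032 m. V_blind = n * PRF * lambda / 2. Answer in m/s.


V_blind = 2 * 2343 * 0.032 / 2 = 75.0 m/s

75.0 m/s


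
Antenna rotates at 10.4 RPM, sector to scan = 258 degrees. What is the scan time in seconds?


t = 258 / (10.4 * 360) * 60 = 4.13 s

4.13 s


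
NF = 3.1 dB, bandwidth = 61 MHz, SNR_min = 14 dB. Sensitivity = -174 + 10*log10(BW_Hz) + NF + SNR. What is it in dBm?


10*log10(61000000.0) = 77.85
S = -174 + 77.85 + 3.1 + 14 = -79.0 dBm

-79.0 dBm


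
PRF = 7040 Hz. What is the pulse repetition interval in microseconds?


PRI = 1/7040 = 0.0001420455 s = 142.0 us

142.0 us


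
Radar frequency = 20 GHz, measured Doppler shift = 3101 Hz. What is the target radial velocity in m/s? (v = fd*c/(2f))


v = 3101 * 3e8 / (2 * 20000000000.0) = 23.3 m/s

23.3 m/s


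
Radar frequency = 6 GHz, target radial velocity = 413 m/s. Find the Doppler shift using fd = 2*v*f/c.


fd = 2 * 413 * 6000000000.0 / 3e8 = 16520.0 Hz

16520.0 Hz


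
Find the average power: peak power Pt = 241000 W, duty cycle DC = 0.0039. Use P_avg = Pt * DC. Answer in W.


P_avg = 241000 * 0.0039 = 939.9 W

939.9 W


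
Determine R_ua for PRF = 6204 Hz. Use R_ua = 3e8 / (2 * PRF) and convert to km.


R_ua = 3e8 / (2 * 6204) = 24177.9 m = 24.2 km

24.2 km


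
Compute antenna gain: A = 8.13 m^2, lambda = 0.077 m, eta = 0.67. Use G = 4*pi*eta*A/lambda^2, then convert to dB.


G_linear = 4*pi*0.67*8.13/0.077^2 = 11545.0
G_dB = 10*log10(11545.0) = 40.6 dB

40.6 dB


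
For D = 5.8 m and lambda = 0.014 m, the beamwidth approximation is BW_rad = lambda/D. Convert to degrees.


BW_rad = 0.014 / 5.8 = 0.002414
BW_deg = 0.14 degrees

0.14 degrees


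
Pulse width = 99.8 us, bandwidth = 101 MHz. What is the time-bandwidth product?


TBP = 99.8 * 101 = 10079.8

10079.8


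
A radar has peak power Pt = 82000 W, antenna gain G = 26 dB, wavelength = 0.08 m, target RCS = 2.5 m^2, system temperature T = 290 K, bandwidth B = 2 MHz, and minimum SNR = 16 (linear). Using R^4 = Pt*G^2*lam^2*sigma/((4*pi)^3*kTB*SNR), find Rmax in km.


G_lin = 10^(26/10) = 398.107171
R^4 = 82000 * 398.107171^2 * 0.08^2 * 2.5 / ((4*pi)^3 * 1.38e-23 * 290 * 2000000.0 * 16)
R^4 = 8.18233e17 m^4
R_max = (8.18233e17)^(1/4) = 30075.9 m = 30.1 km

30.1 km


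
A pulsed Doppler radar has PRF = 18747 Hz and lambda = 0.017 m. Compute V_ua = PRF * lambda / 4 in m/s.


V_ua = 18747 * 0.017 / 4 = 79.7 m/s

79.7 m/s


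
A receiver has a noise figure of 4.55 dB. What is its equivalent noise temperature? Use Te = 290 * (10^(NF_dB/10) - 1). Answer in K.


NF_lin = 10^(4.55/10) = 2.851018
Te = 290 * (2.851018 - 1) = 536.8 K

536.8 K


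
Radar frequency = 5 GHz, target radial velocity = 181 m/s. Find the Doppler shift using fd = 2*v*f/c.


fd = 2 * 181 * 5000000000.0 / 3e8 = 6033.3 Hz

6033.3 Hz


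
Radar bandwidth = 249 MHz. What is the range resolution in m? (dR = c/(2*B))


dR = 3e8 / (2 * 249000000.0) = 0.6 m

0.6 m


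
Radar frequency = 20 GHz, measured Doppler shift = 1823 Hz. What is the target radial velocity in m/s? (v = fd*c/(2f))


v = 1823 * 3e8 / (2 * 20000000000.0) = 13.7 m/s

13.7 m/s


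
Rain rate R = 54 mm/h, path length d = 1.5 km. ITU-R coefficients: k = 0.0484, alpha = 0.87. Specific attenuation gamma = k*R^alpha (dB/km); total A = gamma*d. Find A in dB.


gamma = 0.0484 * 54^0.87 = 1.556066 dB/km
A = 1.556066 * 1.5 = 2.33 dB

2.33 dB
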